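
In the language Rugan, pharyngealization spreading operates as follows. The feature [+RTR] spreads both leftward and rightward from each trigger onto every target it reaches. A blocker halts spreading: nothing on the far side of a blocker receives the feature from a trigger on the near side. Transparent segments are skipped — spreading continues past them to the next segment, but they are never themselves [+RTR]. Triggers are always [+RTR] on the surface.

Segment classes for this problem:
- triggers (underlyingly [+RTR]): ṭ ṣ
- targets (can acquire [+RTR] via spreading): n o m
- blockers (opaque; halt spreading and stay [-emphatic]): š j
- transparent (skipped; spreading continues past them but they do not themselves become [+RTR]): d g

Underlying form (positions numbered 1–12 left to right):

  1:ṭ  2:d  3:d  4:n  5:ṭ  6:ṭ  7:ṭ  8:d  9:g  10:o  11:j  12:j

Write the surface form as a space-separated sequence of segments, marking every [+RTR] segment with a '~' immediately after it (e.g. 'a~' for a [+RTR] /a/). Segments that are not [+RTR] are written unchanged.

ṭ~ d d n~ ṭ~ ṭ~ ṭ~ d g o~ j j

From /ṭ/ at 1 rightward: 2 /d/ transparent; 3 /d/ transparent; 4 /n/ → [+RTR]; 5 /ṭ/ is itself a trigger — this domain ends here.
From /ṭ/ at 1 leftward: word edge.
From /ṭ/ at 5 rightward: 6 /ṭ/ is itself a trigger — this domain ends here.
From /ṭ/ at 5 leftward: 4 /n/ → [+RTR]; 3 /d/ transparent; 2 /d/ transparent; 1 /ṭ/ is itself a trigger — this domain ends here.
From /ṭ/ at 6 rightward: 7 /ṭ/ is itself a trigger — this domain ends here.
From /ṭ/ at 6 leftward: 5 /ṭ/ is itself a trigger — this domain ends here.
From /ṭ/ at 7 rightward: 8 /d/ transparent; 9 /g/ transparent; 10 /o/ → [+RTR]; 11 /j/ blocks.
From /ṭ/ at 7 leftward: 6 /ṭ/ is itself a trigger — this domain ends here.
[+RTR] positions on the surface: 1 4 5 6 7 10.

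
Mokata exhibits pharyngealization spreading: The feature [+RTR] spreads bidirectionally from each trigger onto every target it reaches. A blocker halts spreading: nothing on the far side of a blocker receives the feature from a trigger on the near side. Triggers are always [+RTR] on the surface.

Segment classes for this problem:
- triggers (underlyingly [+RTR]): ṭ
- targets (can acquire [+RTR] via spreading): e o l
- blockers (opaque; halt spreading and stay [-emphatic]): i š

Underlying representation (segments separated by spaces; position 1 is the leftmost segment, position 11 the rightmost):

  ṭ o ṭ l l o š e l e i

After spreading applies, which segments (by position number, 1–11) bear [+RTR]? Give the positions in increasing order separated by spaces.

1 2 3 4 5 6

From /ṭ/ at 1 rightward: 2 /o/ → [+RTR]; 3 /ṭ/ is itself a trigger — this domain ends here.
From /ṭ/ at 1 leftward: word edge.
From /ṭ/ at 3 rightward: 4 /l/ → [+RTR]; 5 /l/ → [+RTR]; 6 /o/ → [+RTR]; 7 /š/ blocks.
From /ṭ/ at 3 leftward: 2 /o/ → [+RTR]; 1 /ṭ/ is itself a trigger — this domain ends here.
Targets with no active source: positions 8 9 10 stay [-emphatic].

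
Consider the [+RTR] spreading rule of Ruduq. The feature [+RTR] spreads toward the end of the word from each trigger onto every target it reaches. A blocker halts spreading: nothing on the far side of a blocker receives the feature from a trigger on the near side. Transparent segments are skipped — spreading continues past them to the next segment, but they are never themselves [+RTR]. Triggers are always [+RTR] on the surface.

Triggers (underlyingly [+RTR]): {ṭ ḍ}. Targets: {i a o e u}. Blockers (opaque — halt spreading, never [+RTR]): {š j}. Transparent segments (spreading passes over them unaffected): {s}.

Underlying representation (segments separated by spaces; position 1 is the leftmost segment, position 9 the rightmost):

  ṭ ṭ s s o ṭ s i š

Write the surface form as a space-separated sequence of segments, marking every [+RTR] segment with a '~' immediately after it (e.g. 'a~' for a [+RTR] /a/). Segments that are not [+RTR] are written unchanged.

From /ṭ/ at 1 rightward: 2 /ṭ/ is itself a trigger — this domain ends here.
From /ṭ/ at 2 rightward: 3 /s/ transparent; 4 /s/ transparent; 5 /o/ → [+RTR]; 6 /ṭ/ is itself a trigger — this domain ends here.
From /ṭ/ at 6 rightward: 7 /s/ transparent; 8 /i/ → [+RTR]; 9 /š/ blocks.
[+RTR] positions on the surface: 1 2 5 6 8.

ṭ~ ṭ~ s s o~ ṭ~ s i~ š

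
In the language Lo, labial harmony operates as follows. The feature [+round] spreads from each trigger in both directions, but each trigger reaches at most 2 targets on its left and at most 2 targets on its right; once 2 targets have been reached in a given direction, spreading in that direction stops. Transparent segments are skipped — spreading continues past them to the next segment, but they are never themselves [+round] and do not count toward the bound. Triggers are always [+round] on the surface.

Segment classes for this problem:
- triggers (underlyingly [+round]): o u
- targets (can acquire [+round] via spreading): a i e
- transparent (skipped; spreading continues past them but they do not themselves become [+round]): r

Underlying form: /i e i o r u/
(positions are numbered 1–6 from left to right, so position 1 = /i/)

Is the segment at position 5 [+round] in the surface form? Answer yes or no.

no

From /o/ at 4 rightward: 5 /r/ transparent; 6 /u/ is itself a trigger — this domain ends here.
From /o/ at 4 leftward: 3 /i/ → [+round]; 2 /e/ → [+round]; bound reached.
From /u/ at 6 rightward: word edge.
From /u/ at 6 leftward: 5 /r/ transparent; 4 /o/ is itself a trigger — this domain ends here.
Target with no active source: position 1 stays [-round].
[+round] positions on the surface: 2 3 4 6.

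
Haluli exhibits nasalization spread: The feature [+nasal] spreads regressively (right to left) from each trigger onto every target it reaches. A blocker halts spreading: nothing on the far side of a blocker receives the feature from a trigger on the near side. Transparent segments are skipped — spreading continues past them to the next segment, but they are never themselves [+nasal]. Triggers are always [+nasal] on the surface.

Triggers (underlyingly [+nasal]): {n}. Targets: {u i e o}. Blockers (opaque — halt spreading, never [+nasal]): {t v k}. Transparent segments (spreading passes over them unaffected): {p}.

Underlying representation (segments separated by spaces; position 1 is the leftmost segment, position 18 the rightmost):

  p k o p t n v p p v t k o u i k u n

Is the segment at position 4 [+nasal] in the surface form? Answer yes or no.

no

From /n/ at 6 leftward: 5 /t/ blocks.
From /n/ at 18 leftward: 17 /u/ → [+nasal]; 16 /k/ blocks.
Targets with no active source: positions 3 13 14 15 stay [-nasal].
[+nasal] positions on the surface: 6 17 18.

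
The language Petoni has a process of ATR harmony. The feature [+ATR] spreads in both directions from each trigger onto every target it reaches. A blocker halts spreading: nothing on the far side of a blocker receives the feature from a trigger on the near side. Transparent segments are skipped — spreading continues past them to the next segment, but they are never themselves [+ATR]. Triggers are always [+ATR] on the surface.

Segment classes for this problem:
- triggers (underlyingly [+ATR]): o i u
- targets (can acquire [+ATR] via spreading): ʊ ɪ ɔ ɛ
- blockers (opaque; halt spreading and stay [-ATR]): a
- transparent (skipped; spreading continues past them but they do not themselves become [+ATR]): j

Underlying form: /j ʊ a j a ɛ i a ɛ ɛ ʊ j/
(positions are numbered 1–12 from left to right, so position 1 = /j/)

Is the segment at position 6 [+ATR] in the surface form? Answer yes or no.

From /i/ at 7 rightward: 8 /a/ blocks.
From /i/ at 7 leftward: 6 /ɛ/ → [+ATR]; 5 /a/ blocks.
Targets with no active source: positions 2 9 10 11 stay [-ATR].
[+ATR] positions on the surface: 6 7.

yes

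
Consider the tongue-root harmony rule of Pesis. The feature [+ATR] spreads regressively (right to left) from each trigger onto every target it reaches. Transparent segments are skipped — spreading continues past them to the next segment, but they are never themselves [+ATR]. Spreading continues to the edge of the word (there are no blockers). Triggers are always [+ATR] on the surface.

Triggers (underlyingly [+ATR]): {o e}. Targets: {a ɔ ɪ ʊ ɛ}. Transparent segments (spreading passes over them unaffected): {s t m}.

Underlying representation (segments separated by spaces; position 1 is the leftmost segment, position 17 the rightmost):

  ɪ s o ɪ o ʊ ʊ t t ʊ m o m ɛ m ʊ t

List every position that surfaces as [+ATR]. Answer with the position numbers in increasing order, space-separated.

1 3 4 5 6 7 10 12

From /o/ at 3 leftward: 2 /s/ transparent; 1 /ɪ/ → [+ATR]; word edge.
From /o/ at 5 leftward: 4 /ɪ/ → [+ATR]; 3 /o/ is itself a trigger — this domain ends here.
From /o/ at 12 leftward: 11 /m/ transparent; 10 /ʊ/ → [+ATR]; 9 /t/ transparent; 8 /t/ transparent; 7 /ʊ/ → [+ATR]; 6 /ʊ/ → [+ATR]; 5 /o/ is itself a trigger — this domain ends here.
Targets with no active source: positions 14 16 stay [-ATR].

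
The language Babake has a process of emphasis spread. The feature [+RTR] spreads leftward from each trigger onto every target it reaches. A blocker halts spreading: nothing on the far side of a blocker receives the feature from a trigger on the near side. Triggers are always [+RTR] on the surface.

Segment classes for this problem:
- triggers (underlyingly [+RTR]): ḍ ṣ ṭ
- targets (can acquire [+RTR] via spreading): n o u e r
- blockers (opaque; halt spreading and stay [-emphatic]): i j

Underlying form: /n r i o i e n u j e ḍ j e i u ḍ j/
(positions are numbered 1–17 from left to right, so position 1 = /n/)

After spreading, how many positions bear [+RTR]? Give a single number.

From /ḍ/ at 11 leftward: 10 /e/ → [+RTR]; 9 /j/ blocks.
From /ḍ/ at 16 leftward: 15 /u/ → [+RTR]; 14 /i/ blocks.
Targets with no active source: positions 1 2 4 6 7 8 13 stay [-emphatic].
[+RTR] positions on the surface: 10 11 15 16.

4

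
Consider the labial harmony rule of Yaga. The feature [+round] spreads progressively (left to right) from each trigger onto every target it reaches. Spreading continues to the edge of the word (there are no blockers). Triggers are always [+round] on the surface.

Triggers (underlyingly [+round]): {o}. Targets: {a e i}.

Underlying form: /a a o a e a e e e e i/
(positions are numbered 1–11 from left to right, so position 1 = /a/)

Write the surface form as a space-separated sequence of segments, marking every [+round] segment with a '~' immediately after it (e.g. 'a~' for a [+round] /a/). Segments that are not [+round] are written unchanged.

a a o~ a~ e~ a~ e~ e~ e~ e~ i~

From /o/ at 3 rightward: 4 /a/ → [+round]; 5 /e/ → [+round]; 6 /a/ → [+round]; 7 /e/ → [+round]; 8 /e/ → [+round]; 9 /e/ → [+round]; 10 /e/ → [+round]; 11 /i/ → [+round]; word edge.
Targets with no active source: positions 1 2 stay [-round].
[+round] positions on the surface: 3 4 5 6 7 8 9 10 11.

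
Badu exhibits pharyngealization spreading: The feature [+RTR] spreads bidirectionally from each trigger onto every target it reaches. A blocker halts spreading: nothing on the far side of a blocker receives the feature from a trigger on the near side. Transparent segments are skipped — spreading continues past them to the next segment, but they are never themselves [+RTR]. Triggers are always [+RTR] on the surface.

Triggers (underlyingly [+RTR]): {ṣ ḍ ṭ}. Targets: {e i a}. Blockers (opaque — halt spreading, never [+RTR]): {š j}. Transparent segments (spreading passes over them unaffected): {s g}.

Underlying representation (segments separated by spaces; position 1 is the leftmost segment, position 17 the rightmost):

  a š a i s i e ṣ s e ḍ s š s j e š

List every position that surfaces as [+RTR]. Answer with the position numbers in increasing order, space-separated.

From /ṣ/ at 8 rightward: 9 /s/ transparent; 10 /e/ → [+RTR]; 11 /ḍ/ is itself a trigger — this domain ends here.
From /ṣ/ at 8 leftward: 7 /e/ → [+RTR]; 6 /i/ → [+RTR]; 5 /s/ transparent; 4 /i/ → [+RTR]; 3 /a/ → [+RTR]; 2 /š/ blocks.
From /ḍ/ at 11 rightward: 12 /s/ transparent; 13 /š/ blocks.
From /ḍ/ at 11 leftward: 10 /e/ → [+RTR]; 9 /s/ transparent; 8 /ṣ/ is itself a trigger — this domain ends here.
Targets with no active source: positions 1 16 stay [-emphatic].

3 4 6 7 8 10 11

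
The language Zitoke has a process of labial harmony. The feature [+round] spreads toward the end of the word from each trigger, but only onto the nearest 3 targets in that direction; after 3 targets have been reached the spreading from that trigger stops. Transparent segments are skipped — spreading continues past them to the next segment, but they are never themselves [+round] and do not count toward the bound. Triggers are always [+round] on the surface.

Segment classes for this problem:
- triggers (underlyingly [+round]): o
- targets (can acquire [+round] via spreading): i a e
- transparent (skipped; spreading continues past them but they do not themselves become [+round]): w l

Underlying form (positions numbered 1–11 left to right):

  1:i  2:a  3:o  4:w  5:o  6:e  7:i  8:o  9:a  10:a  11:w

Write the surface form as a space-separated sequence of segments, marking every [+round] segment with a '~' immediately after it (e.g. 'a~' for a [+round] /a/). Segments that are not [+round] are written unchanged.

i a o~ w o~ e~ i~ o~ a~ a~ w

From /o/ at 3 rightward: 4 /w/ transparent; 5 /o/ is itself a trigger — this domain ends here.
From /o/ at 5 rightward: 6 /e/ → [+round]; 7 /i/ → [+round]; 8 /o/ is itself a trigger — this domain ends here.
From /o/ at 8 rightward: 9 /a/ → [+round]; 10 /a/ → [+round]; 11 /w/ transparent; word edge.
Targets with no active source: positions 1 2 stay [-round].
[+round] positions on the surface: 3 5 6 7 8 9 10.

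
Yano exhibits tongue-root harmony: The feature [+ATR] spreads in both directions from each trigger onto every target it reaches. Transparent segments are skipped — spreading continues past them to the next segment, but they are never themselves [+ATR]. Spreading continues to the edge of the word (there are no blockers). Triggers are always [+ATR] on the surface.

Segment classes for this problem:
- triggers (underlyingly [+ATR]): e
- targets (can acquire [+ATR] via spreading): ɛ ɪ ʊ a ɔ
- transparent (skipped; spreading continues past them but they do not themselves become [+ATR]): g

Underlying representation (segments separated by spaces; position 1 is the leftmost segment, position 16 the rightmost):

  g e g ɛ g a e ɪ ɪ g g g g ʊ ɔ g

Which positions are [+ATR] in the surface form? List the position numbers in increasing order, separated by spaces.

From /e/ at 2 rightward: 3 /g/ transparent; 4 /ɛ/ → [+ATR]; 5 /g/ transparent; 6 /a/ → [+ATR]; 7 /e/ is itself a trigger — this domain ends here.
From /e/ at 2 leftward: 1 /g/ transparent; word edge.
From /e/ at 7 rightward: 8 /ɪ/ → [+ATR]; 9 /ɪ/ → [+ATR]; 10 /g/ transparent; 11 /g/ transparent; 12 /g/ transparent; 13 /g/ transparent; 14 /ʊ/ → [+ATR]; 15 /ɔ/ → [+ATR]; 16 /g/ transparent; word edge.
From /e/ at 7 leftward: 6 /a/ → [+ATR]; 5 /g/ transparent; 4 /ɛ/ → [+ATR]; 3 /g/ transparent; 2 /e/ is itself a trigger — this domain ends here.

2 4 6 7 8 9 14 15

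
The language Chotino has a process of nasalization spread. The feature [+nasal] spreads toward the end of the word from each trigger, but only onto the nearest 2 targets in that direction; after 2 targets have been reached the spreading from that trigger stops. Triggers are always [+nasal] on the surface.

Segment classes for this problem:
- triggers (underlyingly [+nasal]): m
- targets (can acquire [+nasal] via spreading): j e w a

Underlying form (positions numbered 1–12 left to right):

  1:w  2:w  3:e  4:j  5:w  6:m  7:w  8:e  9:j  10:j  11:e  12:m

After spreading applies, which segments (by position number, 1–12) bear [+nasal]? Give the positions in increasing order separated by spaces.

From /m/ at 6 rightward: 7 /w/ → [+nasal]; 8 /e/ → [+nasal]; bound reached.
From /m/ at 12 rightward: word edge.
Targets with no active source: positions 1 2 3 4 5 9 10 11 stay [-nasal].

6 7 8 12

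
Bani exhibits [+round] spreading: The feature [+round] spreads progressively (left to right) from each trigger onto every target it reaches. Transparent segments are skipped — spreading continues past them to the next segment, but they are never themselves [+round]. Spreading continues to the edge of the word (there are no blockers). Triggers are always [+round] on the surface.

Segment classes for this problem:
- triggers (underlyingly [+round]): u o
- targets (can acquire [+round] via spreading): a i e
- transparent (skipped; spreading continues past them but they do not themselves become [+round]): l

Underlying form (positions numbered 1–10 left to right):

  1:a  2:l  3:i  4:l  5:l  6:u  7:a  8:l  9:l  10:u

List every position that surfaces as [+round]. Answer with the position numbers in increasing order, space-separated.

6 7 10

From /u/ at 6 rightward: 7 /a/ → [+round]; 8 /l/ transparent; 9 /l/ transparent; 10 /u/ is itself a trigger — this domain ends here.
From /u/ at 10 rightward: word edge.
Targets with no active source: positions 1 3 stay [-round].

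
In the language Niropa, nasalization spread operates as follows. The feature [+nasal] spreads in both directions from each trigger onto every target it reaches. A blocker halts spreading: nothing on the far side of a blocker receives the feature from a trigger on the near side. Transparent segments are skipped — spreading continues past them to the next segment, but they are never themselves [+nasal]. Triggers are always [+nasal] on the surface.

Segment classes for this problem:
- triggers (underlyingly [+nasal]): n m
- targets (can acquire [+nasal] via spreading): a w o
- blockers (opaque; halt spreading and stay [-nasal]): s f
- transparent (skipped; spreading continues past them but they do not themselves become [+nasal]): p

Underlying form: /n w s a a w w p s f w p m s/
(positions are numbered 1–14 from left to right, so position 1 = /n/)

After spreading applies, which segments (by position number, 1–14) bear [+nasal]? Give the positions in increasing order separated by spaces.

1 2 11 13

From /n/ at 1 rightward: 2 /w/ → [+nasal]; 3 /s/ blocks.
From /n/ at 1 leftward: word edge.
From /m/ at 13 rightward: 14 /s/ blocks.
From /m/ at 13 leftward: 12 /p/ transparent; 11 /w/ → [+nasal]; 10 /f/ blocks.
Targets with no active source: positions 4 5 6 7 stay [-nasal].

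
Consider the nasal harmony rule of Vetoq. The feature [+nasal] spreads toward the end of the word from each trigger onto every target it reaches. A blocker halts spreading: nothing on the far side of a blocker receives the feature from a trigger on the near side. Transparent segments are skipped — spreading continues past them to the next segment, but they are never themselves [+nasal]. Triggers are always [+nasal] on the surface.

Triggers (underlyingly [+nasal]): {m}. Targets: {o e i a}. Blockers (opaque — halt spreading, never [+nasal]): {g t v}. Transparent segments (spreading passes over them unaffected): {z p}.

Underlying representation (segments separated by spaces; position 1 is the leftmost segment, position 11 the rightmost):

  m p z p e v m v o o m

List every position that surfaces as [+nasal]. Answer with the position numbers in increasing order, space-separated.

1 5 7 11

From /m/ at 1 rightward: 2 /p/ transparent; 3 /z/ transparent; 4 /p/ transparent; 5 /e/ → [+nasal]; 6 /v/ blocks.
From /m/ at 7 rightward: 8 /v/ blocks.
From /m/ at 11 rightward: word edge.
Targets with no active source: positions 9 10 stay [-nasal].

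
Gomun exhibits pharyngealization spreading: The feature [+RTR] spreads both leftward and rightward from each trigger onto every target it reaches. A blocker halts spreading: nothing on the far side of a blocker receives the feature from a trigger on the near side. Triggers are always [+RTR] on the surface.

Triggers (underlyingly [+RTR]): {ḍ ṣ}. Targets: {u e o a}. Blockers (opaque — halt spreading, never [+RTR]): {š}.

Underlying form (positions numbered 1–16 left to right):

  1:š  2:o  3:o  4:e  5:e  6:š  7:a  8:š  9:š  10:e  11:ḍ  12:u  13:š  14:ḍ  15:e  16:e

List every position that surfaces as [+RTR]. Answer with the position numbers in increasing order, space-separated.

10 11 12 14 15 16

From /ḍ/ at 11 rightward: 12 /u/ → [+RTR]; 13 /š/ blocks.
From /ḍ/ at 11 leftward: 10 /e/ → [+RTR]; 9 /š/ blocks.
From /ḍ/ at 14 rightward: 15 /e/ → [+RTR]; 16 /e/ → [+RTR]; word edge.
From /ḍ/ at 14 leftward: 13 /š/ blocks.
Targets with no active source: positions 2 3 4 5 7 stay [-emphatic].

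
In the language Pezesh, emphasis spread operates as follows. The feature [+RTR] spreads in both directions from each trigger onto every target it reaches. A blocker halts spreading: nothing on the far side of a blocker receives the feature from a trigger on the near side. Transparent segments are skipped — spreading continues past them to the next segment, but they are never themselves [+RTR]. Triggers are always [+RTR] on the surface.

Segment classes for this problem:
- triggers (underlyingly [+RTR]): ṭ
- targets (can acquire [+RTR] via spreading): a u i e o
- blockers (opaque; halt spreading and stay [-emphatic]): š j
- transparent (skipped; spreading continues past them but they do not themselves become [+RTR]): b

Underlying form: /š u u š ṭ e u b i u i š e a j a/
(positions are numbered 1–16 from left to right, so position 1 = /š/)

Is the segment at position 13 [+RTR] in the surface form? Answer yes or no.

no

From /ṭ/ at 5 rightward: 6 /e/ → [+RTR]; 7 /u/ → [+RTR]; 8 /b/ transparent; 9 /i/ → [+RTR]; 10 /u/ → [+RTR]; 11 /i/ → [+RTR]; 12 /š/ blocks.
From /ṭ/ at 5 leftward: 4 /š/ blocks.
Targets with no active source: positions 2 3 13 14 16 stay [-emphatic].
[+RTR] positions on the surface: 5 6 7 9 10 11.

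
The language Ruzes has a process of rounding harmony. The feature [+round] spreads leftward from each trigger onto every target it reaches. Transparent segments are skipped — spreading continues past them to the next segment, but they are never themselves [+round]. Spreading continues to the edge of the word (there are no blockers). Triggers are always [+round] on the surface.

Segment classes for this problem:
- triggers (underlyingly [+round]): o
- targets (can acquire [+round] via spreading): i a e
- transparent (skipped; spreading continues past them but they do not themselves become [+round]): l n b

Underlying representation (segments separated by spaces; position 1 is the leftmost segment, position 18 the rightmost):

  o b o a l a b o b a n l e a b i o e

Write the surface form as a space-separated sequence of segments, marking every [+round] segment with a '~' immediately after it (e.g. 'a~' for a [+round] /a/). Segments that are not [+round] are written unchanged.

o~ b o~ a~ l a~ b o~ b a~ n l e~ a~ b i~ o~ e

From /o/ at 1 leftward: word edge.
From /o/ at 3 leftward: 2 /b/ transparent; 1 /o/ is itself a trigger — this domain ends here.
From /o/ at 8 leftward: 7 /b/ transparent; 6 /a/ → [+round]; 5 /l/ transparent; 4 /a/ → [+round]; 3 /o/ is itself a trigger — this domain ends here.
From /o/ at 17 leftward: 16 /i/ → [+round]; 15 /b/ transparent; 14 /a/ → [+round]; 13 /e/ → [+round]; 12 /l/ transparent; 11 /n/ transparent; 10 /a/ → [+round]; 9 /b/ transparent; 8 /o/ is itself a trigger — this domain ends here.
Target with no active source: position 18 stays [-round].
[+round] positions on the surface: 1 3 4 6 8 10 13 14 16 17.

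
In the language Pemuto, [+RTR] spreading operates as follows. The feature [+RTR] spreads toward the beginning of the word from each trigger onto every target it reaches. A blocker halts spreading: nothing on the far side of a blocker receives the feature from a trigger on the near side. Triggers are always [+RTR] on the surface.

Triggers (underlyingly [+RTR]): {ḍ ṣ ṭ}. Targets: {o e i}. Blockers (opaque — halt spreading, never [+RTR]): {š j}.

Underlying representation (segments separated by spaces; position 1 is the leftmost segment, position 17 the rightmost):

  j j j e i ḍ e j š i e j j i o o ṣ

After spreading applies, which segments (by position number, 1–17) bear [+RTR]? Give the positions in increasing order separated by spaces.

4 5 6 14 15 16 17

From /ḍ/ at 6 leftward: 5 /i/ → [+RTR]; 4 /e/ → [+RTR]; 3 /j/ blocks.
From /ṣ/ at 17 leftward: 16 /o/ → [+RTR]; 15 /o/ → [+RTR]; 14 /i/ → [+RTR]; 13 /j/ blocks.
Targets with no active source: positions 7 10 11 stay [-emphatic].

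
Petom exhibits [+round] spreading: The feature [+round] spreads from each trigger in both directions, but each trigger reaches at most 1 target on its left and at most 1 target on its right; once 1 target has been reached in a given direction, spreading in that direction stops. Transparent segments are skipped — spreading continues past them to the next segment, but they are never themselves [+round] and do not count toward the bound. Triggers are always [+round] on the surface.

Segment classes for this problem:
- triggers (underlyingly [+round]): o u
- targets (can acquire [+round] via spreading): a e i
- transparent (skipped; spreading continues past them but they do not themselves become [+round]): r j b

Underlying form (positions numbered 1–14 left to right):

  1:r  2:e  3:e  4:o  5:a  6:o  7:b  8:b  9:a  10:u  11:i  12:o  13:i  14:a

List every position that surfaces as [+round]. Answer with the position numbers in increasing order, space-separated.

From /o/ at 4 rightward: 5 /a/ → [+round]; bound reached.
From /o/ at 4 leftward: 3 /e/ → [+round]; bound reached.
From /o/ at 6 rightward: 7 /b/ transparent; 8 /b/ transparent; 9 /a/ → [+round]; bound reached.
From /o/ at 6 leftward: 5 /a/ → [+round]; bound reached.
From /u/ at 10 rightward: 11 /i/ → [+round]; bound reached.
From /u/ at 10 leftward: 9 /a/ → [+round]; bound reached.
From /o/ at 12 rightward: 13 /i/ → [+round]; bound reached.
From /o/ at 12 leftward: 11 /i/ → [+round]; bound reached.
Targets with no active source: positions 2 14 stay [-round].

3 4 5 6 9 10 11 12 13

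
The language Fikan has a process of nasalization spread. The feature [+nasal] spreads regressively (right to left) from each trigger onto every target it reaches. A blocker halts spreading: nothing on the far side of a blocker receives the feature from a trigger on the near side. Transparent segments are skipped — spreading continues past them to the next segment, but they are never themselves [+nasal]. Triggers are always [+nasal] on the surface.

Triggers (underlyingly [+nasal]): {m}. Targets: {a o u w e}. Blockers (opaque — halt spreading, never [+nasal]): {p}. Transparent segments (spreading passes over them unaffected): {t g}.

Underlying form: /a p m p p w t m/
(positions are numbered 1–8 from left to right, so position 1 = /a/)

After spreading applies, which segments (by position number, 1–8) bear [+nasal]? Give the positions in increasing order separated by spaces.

From /m/ at 3 leftward: 2 /p/ blocks.
From /m/ at 8 leftward: 7 /t/ transparent; 6 /w/ → [+nasal]; 5 /p/ blocks.
Target with no active source: position 1 stays [-nasal].

3 6 8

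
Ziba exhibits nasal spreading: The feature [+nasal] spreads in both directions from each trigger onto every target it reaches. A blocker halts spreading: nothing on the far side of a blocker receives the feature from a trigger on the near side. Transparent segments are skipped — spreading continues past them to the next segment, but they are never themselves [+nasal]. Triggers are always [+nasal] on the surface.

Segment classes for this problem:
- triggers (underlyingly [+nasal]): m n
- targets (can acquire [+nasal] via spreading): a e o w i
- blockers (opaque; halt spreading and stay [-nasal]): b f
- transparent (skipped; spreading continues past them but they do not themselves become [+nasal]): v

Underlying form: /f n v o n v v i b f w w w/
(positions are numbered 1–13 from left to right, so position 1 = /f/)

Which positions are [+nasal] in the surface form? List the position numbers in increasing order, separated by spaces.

2 4 5 8

From /n/ at 2 rightward: 3 /v/ transparent; 4 /o/ → [+nasal]; 5 /n/ is itself a trigger — this domain ends here.
From /n/ at 2 leftward: 1 /f/ blocks.
From /n/ at 5 rightward: 6 /v/ transparent; 7 /v/ transparent; 8 /i/ → [+nasal]; 9 /b/ blocks.
From /n/ at 5 leftward: 4 /o/ → [+nasal]; 3 /v/ transparent; 2 /n/ is itself a trigger — this domain ends here.
Targets with no active source: positions 11 12 13 stay [-nasal].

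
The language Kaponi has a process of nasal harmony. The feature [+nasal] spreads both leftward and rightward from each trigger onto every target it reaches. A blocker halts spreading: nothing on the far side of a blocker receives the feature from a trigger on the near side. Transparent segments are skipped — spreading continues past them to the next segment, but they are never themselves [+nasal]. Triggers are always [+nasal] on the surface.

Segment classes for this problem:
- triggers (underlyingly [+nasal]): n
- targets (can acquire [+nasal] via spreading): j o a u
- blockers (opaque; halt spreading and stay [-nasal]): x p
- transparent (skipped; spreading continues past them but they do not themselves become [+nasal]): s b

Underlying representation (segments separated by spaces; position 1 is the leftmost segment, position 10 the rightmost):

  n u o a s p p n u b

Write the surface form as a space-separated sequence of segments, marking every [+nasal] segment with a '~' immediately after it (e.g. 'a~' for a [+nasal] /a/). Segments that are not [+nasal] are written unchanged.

n~ u~ o~ a~ s p p n~ u~ b

From /n/ at 1 rightward: 2 /u/ → [+nasal]; 3 /o/ → [+nasal]; 4 /a/ → [+nasal]; 5 /s/ transparent; 6 /p/ blocks.
From /n/ at 1 leftward: word edge.
From /n/ at 8 rightward: 9 /u/ → [+nasal]; 10 /b/ transparent; word edge.
From /n/ at 8 leftward: 7 /p/ blocks.
[+nasal] positions on the surface: 1 2 3 4 8 9.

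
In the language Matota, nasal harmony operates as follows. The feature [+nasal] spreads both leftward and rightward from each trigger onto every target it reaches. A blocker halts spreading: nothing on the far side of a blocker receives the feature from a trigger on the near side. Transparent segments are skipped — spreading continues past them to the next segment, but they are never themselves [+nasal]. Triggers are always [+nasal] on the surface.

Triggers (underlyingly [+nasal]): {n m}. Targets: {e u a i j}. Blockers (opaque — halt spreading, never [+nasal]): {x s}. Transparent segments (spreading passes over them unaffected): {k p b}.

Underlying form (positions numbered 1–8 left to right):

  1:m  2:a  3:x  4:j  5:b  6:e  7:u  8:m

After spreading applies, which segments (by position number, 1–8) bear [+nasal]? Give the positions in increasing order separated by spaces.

From /m/ at 1 rightward: 2 /a/ → [+nasal]; 3 /x/ blocks.
From /m/ at 1 leftward: word edge.
From /m/ at 8 rightward: word edge.
From /m/ at 8 leftward: 7 /u/ → [+nasal]; 6 /e/ → [+nasal]; 5 /b/ transparent; 4 /j/ → [+nasal]; 3 /x/ blocks.

1 2 4 6 7 8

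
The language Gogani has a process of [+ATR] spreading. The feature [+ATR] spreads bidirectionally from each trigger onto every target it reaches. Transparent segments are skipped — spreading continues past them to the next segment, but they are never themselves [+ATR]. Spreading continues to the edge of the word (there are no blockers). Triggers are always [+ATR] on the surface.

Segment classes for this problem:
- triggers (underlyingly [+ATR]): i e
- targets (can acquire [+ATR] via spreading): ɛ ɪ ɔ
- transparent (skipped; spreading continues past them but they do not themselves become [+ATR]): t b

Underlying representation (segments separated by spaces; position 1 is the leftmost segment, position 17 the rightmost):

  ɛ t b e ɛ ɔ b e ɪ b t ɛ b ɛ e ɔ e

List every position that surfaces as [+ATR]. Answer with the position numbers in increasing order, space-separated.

From /e/ at 4 rightward: 5 /ɛ/ → [+ATR]; 6 /ɔ/ → [+ATR]; 7 /b/ transparent; 8 /e/ is itself a trigger — this domain ends here.
From /e/ at 4 leftward: 3 /b/ transparent; 2 /t/ transparent; 1 /ɛ/ → [+ATR]; word edge.
From /e/ at 8 rightward: 9 /ɪ/ → [+ATR]; 10 /b/ transparent; 11 /t/ transparent; 12 /ɛ/ → [+ATR]; 13 /b/ transparent; 14 /ɛ/ → [+ATR]; 15 /e/ is itself a trigger — this domain ends here.
From /e/ at 8 leftward: 7 /b/ transparent; 6 /ɔ/ → [+ATR]; 5 /ɛ/ → [+ATR]; 4 /e/ is itself a trigger — this domain ends here.
From /e/ at 15 rightward: 16 /ɔ/ → [+ATR]; 17 /e/ is itself a trigger — this domain ends here.
From /e/ at 15 leftward: 14 /ɛ/ → [+ATR]; 13 /b/ transparent; 12 /ɛ/ → [+ATR]; 11 /t/ transparent; 10 /b/ transparent; 9 /ɪ/ → [+ATR]; 8 /e/ is itself a trigger — this domain ends here.
From /e/ at 17 rightward: word edge.
From /e/ at 17 leftward: 16 /ɔ/ → [+ATR]; 15 /e/ is itself a trigger — this domain ends here.

1 4 5 6 8 9 12 14 15 16 17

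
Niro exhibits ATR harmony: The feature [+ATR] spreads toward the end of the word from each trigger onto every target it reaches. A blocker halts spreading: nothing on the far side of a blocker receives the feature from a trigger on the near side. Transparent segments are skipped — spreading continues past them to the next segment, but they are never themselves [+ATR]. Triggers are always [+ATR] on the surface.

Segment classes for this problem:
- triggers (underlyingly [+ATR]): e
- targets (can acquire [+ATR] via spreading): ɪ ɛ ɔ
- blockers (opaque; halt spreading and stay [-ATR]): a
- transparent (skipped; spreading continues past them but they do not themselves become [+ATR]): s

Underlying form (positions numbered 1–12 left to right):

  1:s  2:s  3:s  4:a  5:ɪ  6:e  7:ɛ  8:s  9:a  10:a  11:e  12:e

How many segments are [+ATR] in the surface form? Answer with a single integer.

From /e/ at 6 rightward: 7 /ɛ/ → [+ATR]; 8 /s/ transparent; 9 /a/ blocks.
From /e/ at 11 rightward: 12 /e/ is itself a trigger — this domain ends here.
From /e/ at 12 rightward: word edge.
Target with no active source: position 5 stays [-ATR].
[+ATR] positions on the surface: 6 7 11 12.

4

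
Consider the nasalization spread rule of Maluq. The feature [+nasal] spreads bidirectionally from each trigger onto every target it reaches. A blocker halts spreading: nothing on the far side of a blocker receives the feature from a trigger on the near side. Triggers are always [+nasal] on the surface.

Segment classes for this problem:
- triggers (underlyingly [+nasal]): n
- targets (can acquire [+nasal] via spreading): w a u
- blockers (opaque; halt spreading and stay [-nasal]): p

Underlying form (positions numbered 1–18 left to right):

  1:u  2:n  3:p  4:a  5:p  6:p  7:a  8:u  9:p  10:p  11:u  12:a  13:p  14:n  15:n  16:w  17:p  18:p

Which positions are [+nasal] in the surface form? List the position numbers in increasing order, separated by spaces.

1 2 14 15 16

From /n/ at 2 rightward: 3 /p/ blocks.
From /n/ at 2 leftward: 1 /u/ → [+nasal]; word edge.
From /n/ at 14 rightward: 15 /n/ is itself a trigger — this domain ends here.
From /n/ at 14 leftward: 13 /p/ blocks.
From /n/ at 15 rightward: 16 /w/ → [+nasal]; 17 /p/ blocks.
From /n/ at 15 leftward: 14 /n/ is itself a trigger — this domain ends here.
Targets with no active source: positions 4 7 8 11 12 stay [-nasal].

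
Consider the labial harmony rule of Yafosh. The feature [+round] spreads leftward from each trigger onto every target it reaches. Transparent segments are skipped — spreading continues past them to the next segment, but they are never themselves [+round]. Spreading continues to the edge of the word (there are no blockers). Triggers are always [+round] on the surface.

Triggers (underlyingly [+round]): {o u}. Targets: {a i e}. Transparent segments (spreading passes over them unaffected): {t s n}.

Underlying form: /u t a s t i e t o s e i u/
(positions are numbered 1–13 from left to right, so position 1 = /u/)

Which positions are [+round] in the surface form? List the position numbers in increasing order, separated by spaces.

From /u/ at 1 leftward: word edge.
From /o/ at 9 leftward: 8 /t/ transparent; 7 /e/ → [+round]; 6 /i/ → [+round]; 5 /t/ transparent; 4 /s/ transparent; 3 /a/ → [+round]; 2 /t/ transparent; 1 /u/ is itself a trigger — this domain ends here.
From /u/ at 13 leftward: 12 /i/ → [+round]; 11 /e/ → [+round]; 10 /s/ transparent; 9 /o/ is itself a trigger — this domain ends here.

1 3 6 7 9 11 12 13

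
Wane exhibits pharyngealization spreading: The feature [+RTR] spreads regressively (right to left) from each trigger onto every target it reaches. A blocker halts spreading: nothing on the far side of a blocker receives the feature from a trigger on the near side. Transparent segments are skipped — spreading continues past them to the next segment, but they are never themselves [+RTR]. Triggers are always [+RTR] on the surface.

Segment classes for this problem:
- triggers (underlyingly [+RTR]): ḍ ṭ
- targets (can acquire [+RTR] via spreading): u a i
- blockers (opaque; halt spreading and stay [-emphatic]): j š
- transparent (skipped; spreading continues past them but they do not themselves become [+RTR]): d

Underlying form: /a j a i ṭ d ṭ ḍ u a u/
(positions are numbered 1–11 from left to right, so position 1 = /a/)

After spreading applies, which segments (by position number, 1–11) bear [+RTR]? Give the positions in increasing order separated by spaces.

From /ṭ/ at 5 leftward: 4 /i/ → [+RTR]; 3 /a/ → [+RTR]; 2 /j/ blocks.
From /ṭ/ at 7 leftward: 6 /d/ transparent; 5 /ṭ/ is itself a trigger — this domain ends here.
From /ḍ/ at 8 leftward: 7 /ṭ/ is itself a trigger — this domain ends here.
Targets with no active source: positions 1 9 10 11 stay [-emphatic].

3 4 5 7 8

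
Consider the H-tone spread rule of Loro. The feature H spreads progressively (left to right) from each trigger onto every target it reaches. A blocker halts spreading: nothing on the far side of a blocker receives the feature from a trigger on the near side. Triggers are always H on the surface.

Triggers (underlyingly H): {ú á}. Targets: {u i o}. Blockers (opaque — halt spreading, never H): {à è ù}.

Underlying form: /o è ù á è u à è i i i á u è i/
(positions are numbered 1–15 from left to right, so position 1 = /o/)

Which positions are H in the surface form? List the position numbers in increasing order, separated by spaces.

From /á/ at 4 rightward: 5 /è/ blocks.
From /á/ at 12 rightward: 13 /u/ → H; 14 /è/ blocks.
Targets with no active source: positions 1 6 9 10 11 15 stay [-high tone].

4 12 13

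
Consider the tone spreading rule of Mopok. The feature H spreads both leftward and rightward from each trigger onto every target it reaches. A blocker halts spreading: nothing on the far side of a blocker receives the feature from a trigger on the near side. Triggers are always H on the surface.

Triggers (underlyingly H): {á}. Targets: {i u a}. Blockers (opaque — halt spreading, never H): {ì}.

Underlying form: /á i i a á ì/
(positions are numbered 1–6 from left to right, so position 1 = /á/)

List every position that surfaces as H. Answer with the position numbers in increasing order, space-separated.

1 2 3 4 5

From /á/ at 1 rightward: 2 /i/ → H; 3 /i/ → H; 4 /a/ → H; 5 /á/ is itself a trigger — this domain ends here.
From /á/ at 1 leftward: word edge.
From /á/ at 5 rightward: 6 /ì/ blocks.
From /á/ at 5 leftward: 4 /a/ → H; 3 /i/ → H; 2 /i/ → H; 1 /á/ is itself a trigger — this domain ends here.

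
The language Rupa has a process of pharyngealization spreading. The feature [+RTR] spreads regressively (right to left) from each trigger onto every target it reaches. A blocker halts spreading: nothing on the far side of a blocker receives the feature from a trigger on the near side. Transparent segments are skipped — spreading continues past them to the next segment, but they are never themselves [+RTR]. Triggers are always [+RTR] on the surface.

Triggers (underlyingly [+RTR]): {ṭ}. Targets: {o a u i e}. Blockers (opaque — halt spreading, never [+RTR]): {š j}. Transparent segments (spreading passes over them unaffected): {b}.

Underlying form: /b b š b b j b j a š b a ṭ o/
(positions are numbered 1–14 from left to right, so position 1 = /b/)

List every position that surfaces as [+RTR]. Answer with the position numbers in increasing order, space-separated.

From /ṭ/ at 13 leftward: 12 /a/ → [+RTR]; 11 /b/ transparent; 10 /š/ blocks.
Targets with no active source: positions 9 14 stay [-emphatic].

12 13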